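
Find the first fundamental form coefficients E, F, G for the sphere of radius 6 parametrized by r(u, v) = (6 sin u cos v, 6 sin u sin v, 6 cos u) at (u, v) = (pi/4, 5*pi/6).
E = 36;  F = 0;  G = 18

Partials: r_u = (6*cos(u)*cos(v), 6*sin(v)*cos(u), -6*sin(u)), r_v = (-6*sin(u)*sin(v), 6*sin(u)*cos(v), 0). As functions of (u, v):
  E = r_u · r_u = 36,
  F = r_u · r_v = 0,
  G = r_v · r_v = 36*sin(u)^2.
Evaluating at (u, v) = (pi/4, 5*pi/6): E = 36, F = 0, G = 18.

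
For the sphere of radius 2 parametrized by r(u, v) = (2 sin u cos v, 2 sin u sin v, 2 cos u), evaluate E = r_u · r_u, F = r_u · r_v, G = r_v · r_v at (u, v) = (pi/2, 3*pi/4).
E = 4;  F = 0;  G = 4

Partials: r_u = (2*cos(u)*cos(v), 2*sin(v)*cos(u), -2*sin(u)), r_v = (-2*sin(u)*sin(v), 2*sin(u)*cos(v), 0). As functions of (u, v):
  E = r_u · r_u = 4,
  F = r_u · r_v = 0,
  G = r_v · r_v = 4*sin(u)^2.
Evaluating at (u, v) = (pi/2, 3*pi/4): E = 4, F = 0, G = 4.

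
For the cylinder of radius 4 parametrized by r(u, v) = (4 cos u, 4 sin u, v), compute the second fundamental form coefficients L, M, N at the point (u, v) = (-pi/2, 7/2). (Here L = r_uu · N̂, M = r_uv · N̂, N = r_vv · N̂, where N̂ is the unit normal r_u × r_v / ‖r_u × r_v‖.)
L = -4;  M = 0;  N = 0

Compute the unit normal N̂(u, v) = (cos(u), sin(u), 0), and the second partials r_uu, r_uv, r_vv. Take dot products:
  L(u, v) = r_uu · N̂ = -4,
  M(u, v) = r_uv · N̂ = 0,
  N(u, v) = r_vv · N̂ = 0.
Evaluating at (u, v) = (-pi/2, 7/2):
  L = -4, M = 0, N = 0.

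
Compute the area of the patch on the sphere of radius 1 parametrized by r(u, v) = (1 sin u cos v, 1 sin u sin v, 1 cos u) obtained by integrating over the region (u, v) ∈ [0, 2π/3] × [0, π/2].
Area = 3*pi/4

Area = ∫∫ √(EG − F²) du dv with √(EG − F²) = Abs(sin(u)). Integrating over [0, 2π/3] × [0, π/2] gives 3*pi/4.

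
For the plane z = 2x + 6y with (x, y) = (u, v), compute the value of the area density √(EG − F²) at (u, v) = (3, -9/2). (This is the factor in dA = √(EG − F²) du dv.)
√(EG − F²)|_{(3, -9/2)} = sqrt(41)

E = 5, F = 12, G = 37, so EG − F² = 41. Taking the positive square root: √(EG − F²) = sqrt(41). At (u, v) = (3, -9/2): sqrt(41).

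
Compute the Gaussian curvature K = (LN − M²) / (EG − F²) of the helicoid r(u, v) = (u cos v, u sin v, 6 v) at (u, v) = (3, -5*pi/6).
K = -4/225

Coefficients of the first fundamental form: E = 1, F = 0, G = u^2 + 36.
Coefficients of the second fundamental form: L = 0, M = -6/sqrt(u^2 + 36), N = 0.
Assemble K = (LN − M²)/(EG − F²) = -36/(u^2 + 36)^2. At (u, v) = (3, -5*pi/6): K = -4/225.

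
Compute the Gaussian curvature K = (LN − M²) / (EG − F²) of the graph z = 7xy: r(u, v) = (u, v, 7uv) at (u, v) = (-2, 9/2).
K = -784/22629049

Coefficients of the first fundamental form: E = 49*v^2 + 1, F = 49*u*v, G = 49*u^2 + 1.
Coefficients of the second fundamental form: L = 0, M = 7/sqrt(49*u^2 + 49*v^2 + 1), N = 0.
Assemble K = (LN − M²)/(EG − F²) = -49/(2401*u^4 + 4802*u^2*v^2 + 98*u^2 + 2401*v^4 + 98*v^2 + 1). At (u, v) = (-2, 9/2): K = -784/22629049.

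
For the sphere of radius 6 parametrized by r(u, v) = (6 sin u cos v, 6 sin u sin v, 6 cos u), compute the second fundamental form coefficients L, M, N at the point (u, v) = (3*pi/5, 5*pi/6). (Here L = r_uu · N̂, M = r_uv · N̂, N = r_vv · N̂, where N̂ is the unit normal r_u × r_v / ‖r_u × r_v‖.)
L = -6;  M = 0;  N = -15/4 - 3*sqrt(5)/4

Compute the unit normal N̂(u, v) = (sin(u)^2*cos(v)/Abs(sin(u)), sin(u)^2*sin(v)/Abs(sin(u)), sin(2*u)/(2*Abs(sin(u)))), and the second partials r_uu, r_uv, r_vv. Take dot products:
  L(u, v) = r_uu · N̂ = -6*sin(u)/Abs(sin(u)),
  M(u, v) = r_uv · N̂ = 0,
  N(u, v) = r_vv · N̂ = -6*sin(u)^3/Abs(sin(u)).
Evaluating at (u, v) = (3*pi/5, 5*pi/6):
  L = -6, M = 0, N = -15/4 - 3*sqrt(5)/4.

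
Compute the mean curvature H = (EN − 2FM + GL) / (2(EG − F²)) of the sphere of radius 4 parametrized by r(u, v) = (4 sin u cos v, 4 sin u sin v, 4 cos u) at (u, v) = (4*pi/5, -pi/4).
H = -1/4

With E = 16, F = 0, G = 16*sin(u)^2, L = -4*sin(u)/Abs(sin(u)), M = 0, N = -4*sin(u)^3/Abs(sin(u)), assemble
  H = (EN − 2FM + GL) / (2(EG − F²)) = -sin(u)/(4*Abs(sin(u))).
At (u, v) = (4*pi/5, -pi/4): H = -1/4.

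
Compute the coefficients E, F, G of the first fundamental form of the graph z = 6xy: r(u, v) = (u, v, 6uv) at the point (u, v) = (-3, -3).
E = 325;  F = 324;  G = 325

Partials: r_u = (1, 0, 6*v), r_v = (0, 1, 6*u). As functions of (u, v):
  E = r_u · r_u = 36*v^2 + 1,
  F = r_u · r_v = 36*u*v,
  G = r_v · r_v = 36*u^2 + 1.
Evaluating at (u, v) = (-3, -3): E = 325, F = 324, G = 325.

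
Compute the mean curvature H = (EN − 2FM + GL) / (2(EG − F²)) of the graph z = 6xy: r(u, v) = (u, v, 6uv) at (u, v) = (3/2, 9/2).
H = -1458*sqrt(811)/657721

With E = 36*v^2 + 1, F = 36*u*v, G = 36*u^2 + 1, L = 0, M = 6/sqrt(36*u^2 + 36*v^2 + 1), N = 0, assemble
  H = (EN − 2FM + GL) / (2(EG − F²)) = -216*u*v/(36*u^2 + 36*v^2 + 1)^(3/2).
At (u, v) = (3/2, 9/2): H = -1458*sqrt(811)/657721.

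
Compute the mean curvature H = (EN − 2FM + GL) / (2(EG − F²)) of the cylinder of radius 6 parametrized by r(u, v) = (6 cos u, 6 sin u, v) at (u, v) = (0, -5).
H = -1/12

With E = 36, F = 0, G = 1, L = -6, M = 0, N = 0, assemble
  H = (EN − 2FM + GL) / (2(EG − F²)) = -1/12.
At (u, v) = (0, -5): H = -1/12.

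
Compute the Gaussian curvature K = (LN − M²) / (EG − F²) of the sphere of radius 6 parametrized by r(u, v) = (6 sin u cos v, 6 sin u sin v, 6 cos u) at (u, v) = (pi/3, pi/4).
K = 1/36

Coefficients of the first fundamental form: E = 36, F = 0, G = 36*sin(u)^2.
Coefficients of the second fundamental form: L = -6*sin(u)/Abs(sin(u)), M = 0, N = -6*sin(u)^3/Abs(sin(u)).
Assemble K = (LN − M²)/(EG − F²) = 1/36. At (u, v) = (pi/3, pi/4): K = 1/36.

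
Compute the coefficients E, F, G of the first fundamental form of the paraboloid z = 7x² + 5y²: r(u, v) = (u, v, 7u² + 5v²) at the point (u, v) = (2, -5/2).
E = 785;  F = -700;  G = 626

Partials: r_u = (1, 0, 14*u), r_v = (0, 1, 10*v). As functions of (u, v):
  E = r_u · r_u = 196*u^2 + 1,
  F = r_u · r_v = 140*u*v,
  G = r_v · r_v = 100*v^2 + 1.
Evaluating at (u, v) = (2, -5/2): E = 785, F = -700, G = 626.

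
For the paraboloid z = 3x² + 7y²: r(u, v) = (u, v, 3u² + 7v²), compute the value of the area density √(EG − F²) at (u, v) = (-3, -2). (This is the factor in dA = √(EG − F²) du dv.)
√(EG − F²)|_{(-3, -2)} = sqrt(1109)

E = 36*u^2 + 1, F = 84*u*v, G = 196*v^2 + 1, so EG − F² = 36*u^2 + 196*v^2 + 1. Taking the positive square root: √(EG − F²) = sqrt(36*u^2 + 196*v^2 + 1). At (u, v) = (-3, -2): sqrt(1109).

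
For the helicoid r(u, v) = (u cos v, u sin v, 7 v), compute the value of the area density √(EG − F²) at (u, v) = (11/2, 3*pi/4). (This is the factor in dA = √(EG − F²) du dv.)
√(EG − F²)|_{(11/2, 3*pi/4)} = sqrt(317)/2

E = 1, F = 0, G = u^2 + 49, so EG − F² = u^2 + 49. Taking the positive square root: √(EG − F²) = sqrt(u^2 + 49). At (u, v) = (11/2, 3*pi/4): sqrt(317)/2.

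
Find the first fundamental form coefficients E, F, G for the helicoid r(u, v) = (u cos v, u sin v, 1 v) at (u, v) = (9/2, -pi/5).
E = 1;  F = 0;  G = 85/4

Partials: r_u = (cos(v), sin(v), 0), r_v = (-u*sin(v), u*cos(v), 1). As functions of (u, v):
  E = r_u · r_u = 1,
  F = r_u · r_v = 0,
  G = r_v · r_v = u^2 + 1.
Evaluating at (u, v) = (9/2, -pi/5): E = 1, F = 0, G = 85/4.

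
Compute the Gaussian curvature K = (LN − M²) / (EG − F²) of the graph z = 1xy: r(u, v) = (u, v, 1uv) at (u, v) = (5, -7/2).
K = -16/23409

Coefficients of the first fundamental form: E = v^2 + 1, F = u*v, G = u^2 + 1.
Coefficients of the second fundamental form: L = 0, M = 1/sqrt(u^2 + v^2 + 1), N = 0.
Assemble K = (LN − M²)/(EG − F²) = 1/((u^2*v^2 - (u^2 + 1)*(v^2 + 1))*(u^2 + v^2 + 1)). At (u, v) = (5, -7/2): K = -16/23409.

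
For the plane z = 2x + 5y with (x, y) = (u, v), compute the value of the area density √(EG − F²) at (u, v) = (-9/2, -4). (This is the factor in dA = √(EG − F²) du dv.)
√(EG − F²)|_{(-9/2, -4)} = sqrt(30)

E = 5, F = 10, G = 26, so EG − F² = 30. Taking the positive square root: √(EG − F²) = sqrt(30). At (u, v) = (-9/2, -4): sqrt(30).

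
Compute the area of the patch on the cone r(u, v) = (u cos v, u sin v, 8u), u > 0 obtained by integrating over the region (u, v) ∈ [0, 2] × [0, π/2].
Area = sqrt(65)*pi

Area = ∫∫ √(EG − F²) du dv with √(EG − F²) = sqrt(65)*Abs(u). Integrating over [0, 2] × [0, π/2] gives sqrt(65)*pi.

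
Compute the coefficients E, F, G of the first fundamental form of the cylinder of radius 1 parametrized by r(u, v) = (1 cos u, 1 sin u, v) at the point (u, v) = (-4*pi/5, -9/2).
E = 1;  F = 0;  G = 1

Partials: r_u = (-sin(u), cos(u), 0), r_v = (0, 0, 1). As functions of (u, v):
  E = r_u · r_u = 1,
  F = r_u · r_v = 0,
  G = r_v · r_v = 1.
Evaluating at (u, v) = (-4*pi/5, -9/2): E = 1, F = 0, G = 1.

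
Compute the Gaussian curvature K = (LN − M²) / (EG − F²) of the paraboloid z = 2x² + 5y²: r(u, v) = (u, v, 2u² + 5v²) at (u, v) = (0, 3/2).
K = 10/12769

Coefficients of the first fundamental form: E = 16*u^2 + 1, F = 40*u*v, G = 100*v^2 + 1.
Coefficients of the second fundamental form: L = 4/sqrt(16*u^2 + 100*v^2 + 1), M = 0, N = 10/sqrt(16*u^2 + 100*v^2 + 1).
Assemble K = (LN − M²)/(EG − F²) = 40/(256*u^4 + 3200*u^2*v^2 + 32*u^2 + 10000*v^4 + 200*v^2 + 1). At (u, v) = (0, 3/2): K = 10/12769.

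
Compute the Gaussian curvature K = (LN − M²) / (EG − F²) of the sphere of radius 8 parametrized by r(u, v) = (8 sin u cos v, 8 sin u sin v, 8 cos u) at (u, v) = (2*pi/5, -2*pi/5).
K = 1/64

Coefficients of the first fundamental form: E = 64, F = 0, G = 64*sin(u)^2.
Coefficients of the second fundamental form: L = -8*sin(u)/Abs(sin(u)), M = 0, N = -8*sin(u)^3/Abs(sin(u)).
Assemble K = (LN − M²)/(EG − F²) = 1/64. At (u, v) = (2*pi/5, -2*pi/5): K = 1/64.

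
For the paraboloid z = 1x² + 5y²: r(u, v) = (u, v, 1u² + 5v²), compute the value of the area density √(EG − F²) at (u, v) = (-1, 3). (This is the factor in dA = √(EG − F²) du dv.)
√(EG − F²)|_{(-1, 3)} = sqrt(905)

E = 4*u^2 + 1, F = 20*u*v, G = 100*v^2 + 1, so EG − F² = 4*u^2 + 100*v^2 + 1. Taking the positive square root: √(EG − F²) = sqrt(4*u^2 + 100*v^2 + 1). At (u, v) = (-1, 3): sqrt(905).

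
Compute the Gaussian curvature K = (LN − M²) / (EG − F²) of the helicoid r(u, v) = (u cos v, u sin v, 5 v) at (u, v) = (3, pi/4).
K = -25/1156

Coefficients of the first fundamental form: E = 1, F = 0, G = u^2 + 25.
Coefficients of the second fundamental form: L = 0, M = -5/sqrt(u^2 + 25), N = 0.
Assemble K = (LN − M²)/(EG − F²) = -25/(u^2 + 25)^2. At (u, v) = (3, pi/4): K = -25/1156.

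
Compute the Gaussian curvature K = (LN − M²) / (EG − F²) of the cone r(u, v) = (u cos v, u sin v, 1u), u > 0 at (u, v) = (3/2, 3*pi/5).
K = 0

Coefficients of the first fundamental form: E = 2, F = 0, G = u^2.
Coefficients of the second fundamental form: L = 0, M = 0, N = sqrt(2)*u^2/(2*Abs(u)).
Assemble K = (LN − M²)/(EG − F²) = 0. At (u, v) = (3/2, 3*pi/5): K = 0.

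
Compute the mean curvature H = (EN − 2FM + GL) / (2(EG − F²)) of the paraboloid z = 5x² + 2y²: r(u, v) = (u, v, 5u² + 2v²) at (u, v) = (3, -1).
H = 1887*sqrt(917)/840889

With E = 100*u^2 + 1, F = 40*u*v, G = 16*v^2 + 1, L = 10/sqrt(100*u^2 + 16*v^2 + 1), M = 0, N = 4/sqrt(100*u^2 + 16*v^2 + 1), assemble
  H = (EN − 2FM + GL) / (2(EG − F²)) = (200*u^2 + 80*v^2 + 7)/(100*u^2 + 16*v^2 + 1)^(3/2).
At (u, v) = (3, -1): H = 1887*sqrt(917)/840889.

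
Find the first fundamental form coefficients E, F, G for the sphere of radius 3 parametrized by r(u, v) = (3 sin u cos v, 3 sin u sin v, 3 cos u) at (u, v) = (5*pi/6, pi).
E = 9;  F = 0;  G = 9/4

Partials: r_u = (3*cos(u)*cos(v), 3*sin(v)*cos(u), -3*sin(u)), r_v = (-3*sin(u)*sin(v), 3*sin(u)*cos(v), 0). As functions of (u, v):
  E = r_u · r_u = 9,
  F = r_u · r_v = 0,
  G = r_v · r_v = 9*sin(u)^2.
Evaluating at (u, v) = (5*pi/6, pi): E = 9, F = 0, G = 9/4.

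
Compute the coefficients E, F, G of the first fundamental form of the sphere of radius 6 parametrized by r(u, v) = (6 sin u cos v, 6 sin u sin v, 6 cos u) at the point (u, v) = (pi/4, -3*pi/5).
E = 36;  F = 0;  G = 18

Partials: r_u = (6*cos(u)*cos(v), 6*sin(v)*cos(u), -6*sin(u)), r_v = (-6*sin(u)*sin(v), 6*sin(u)*cos(v), 0). As functions of (u, v):
  E = r_u · r_u = 36,
  F = r_u · r_v = 0,
  G = r_v · r_v = 36*sin(u)^2.
Evaluating at (u, v) = (pi/4, -3*pi/5): E = 36, F = 0, G = 18.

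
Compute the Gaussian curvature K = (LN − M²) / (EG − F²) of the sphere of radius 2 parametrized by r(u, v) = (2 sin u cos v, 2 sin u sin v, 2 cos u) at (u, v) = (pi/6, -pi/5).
K = 1/4

Coefficients of the first fundamental form: E = 4, F = 0, G = 4*sin(u)^2.
Coefficients of the second fundamental form: L = -2*sin(u)/Abs(sin(u)), M = 0, N = -2*sin(u)^3/Abs(sin(u)).
Assemble K = (LN − M²)/(EG − F²) = 1/4. At (u, v) = (pi/6, -pi/5): K = 1/4.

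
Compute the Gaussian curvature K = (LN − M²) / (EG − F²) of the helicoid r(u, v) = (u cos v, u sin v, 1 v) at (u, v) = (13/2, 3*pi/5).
K = -16/29929

Coefficients of the first fundamental form: E = 1, F = 0, G = u^2 + 1.
Coefficients of the second fundamental form: L = 0, M = -1/sqrt(u^2 + 1), N = 0.
Assemble K = (LN − M²)/(EG − F²) = -1/(u^2 + 1)^2. At (u, v) = (13/2, 3*pi/5): K = -16/29929.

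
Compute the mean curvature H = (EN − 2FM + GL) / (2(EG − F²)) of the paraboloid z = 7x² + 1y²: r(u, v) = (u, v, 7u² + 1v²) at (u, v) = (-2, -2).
H = 904*sqrt(89)/213867

With E = 196*u^2 + 1, F = 28*u*v, G = 4*v^2 + 1, L = 14/sqrt(196*u^2 + 4*v^2 + 1), M = 0, N = 2/sqrt(196*u^2 + 4*v^2 + 1), assemble
  H = (EN − 2FM + GL) / (2(EG − F²)) = 4*(49*u^2 + 7*v^2 + 2)/(196*u^2 + 4*v^2 + 1)^(3/2).
At (u, v) = (-2, -2): H = 904*sqrt(89)/213867.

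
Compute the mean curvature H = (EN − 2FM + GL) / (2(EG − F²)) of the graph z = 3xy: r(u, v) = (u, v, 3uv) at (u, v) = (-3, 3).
H = 243*sqrt(163)/26569

With E = 9*v^2 + 1, F = 9*u*v, G = 9*u^2 + 1, L = 0, M = 3/sqrt(9*u^2 + 9*v^2 + 1), N = 0, assemble
  H = (EN − 2FM + GL) / (2(EG − F²)) = -27*u*v/(9*u^2 + 9*v^2 + 1)^(3/2).
At (u, v) = (-3, 3): H = 243*sqrt(163)/26569.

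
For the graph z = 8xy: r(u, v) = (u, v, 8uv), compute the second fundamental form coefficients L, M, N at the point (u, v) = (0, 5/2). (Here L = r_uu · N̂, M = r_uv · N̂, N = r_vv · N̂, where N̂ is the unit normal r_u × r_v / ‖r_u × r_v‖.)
L = 0;  M = 8*sqrt(401)/401;  N = 0

Compute the unit normal N̂(u, v) = (-8*v/sqrt(64*u^2 + 64*v^2 + 1), -8*u/sqrt(64*u^2 + 64*v^2 + 1), 1/sqrt(64*u^2 + 64*v^2 + 1)), and the second partials r_uu, r_uv, r_vv. Take dot products:
  L(u, v) = r_uu · N̂ = 0,
  M(u, v) = r_uv · N̂ = 8/sqrt(64*u^2 + 64*v^2 + 1),
  N(u, v) = r_vv · N̂ = 0.
Evaluating at (u, v) = (0, 5/2):
  L = 0, M = 8*sqrt(401)/401, N = 0.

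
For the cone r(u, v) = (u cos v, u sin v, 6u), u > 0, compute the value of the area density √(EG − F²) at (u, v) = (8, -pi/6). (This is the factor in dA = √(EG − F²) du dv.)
√(EG − F²)|_{(8, -pi/6)} = 8*sqrt(37)

E = 37, F = 0, G = u^2, so EG − F² = 37*u^2. Taking the positive square root: √(EG − F²) = sqrt(37)*Abs(u). At (u, v) = (8, -pi/6): 8*sqrt(37).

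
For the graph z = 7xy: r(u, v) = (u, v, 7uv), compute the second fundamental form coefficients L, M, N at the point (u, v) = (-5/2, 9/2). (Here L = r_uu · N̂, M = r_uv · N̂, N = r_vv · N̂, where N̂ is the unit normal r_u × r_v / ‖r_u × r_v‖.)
L = 0;  M = 7*sqrt(5198)/2599;  N = 0

Compute the unit normal N̂(u, v) = (-7*v/sqrt(49*u^2 + 49*v^2 + 1), -7*u/sqrt(49*u^2 + 49*v^2 + 1), 1/sqrt(49*u^2 + 49*v^2 + 1)), and the second partials r_uu, r_uv, r_vv. Take dot products:
  L(u, v) = r_uu · N̂ = 0,
  M(u, v) = r_uv · N̂ = 7/sqrt(49*u^2 + 49*v^2 + 1),
  N(u, v) = r_vv · N̂ = 0.
Evaluating at (u, v) = (-5/2, 9/2):
  L = 0, M = 7*sqrt(5198)/2599, N = 0.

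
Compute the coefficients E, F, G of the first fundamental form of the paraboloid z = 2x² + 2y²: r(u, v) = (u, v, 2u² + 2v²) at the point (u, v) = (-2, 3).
E = 65;  F = -96;  G = 145

Partials: r_u = (1, 0, 4*u), r_v = (0, 1, 4*v). As functions of (u, v):
  E = r_u · r_u = 16*u^2 + 1,
  F = r_u · r_v = 16*u*v,
  G = r_v · r_v = 16*v^2 + 1.
Evaluating at (u, v) = (-2, 3): E = 65, F = -96, G = 145.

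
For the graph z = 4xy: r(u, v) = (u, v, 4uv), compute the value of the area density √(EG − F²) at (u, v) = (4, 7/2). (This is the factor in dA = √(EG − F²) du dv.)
√(EG − F²)|_{(4, 7/2)} = sqrt(453)

E = 16*v^2 + 1, F = 16*u*v, G = 16*u^2 + 1, so EG − F² = 16*u^2 + 16*v^2 + 1. Taking the positive square root: √(EG − F²) = sqrt(16*u^2 + 16*v^2 + 1). At (u, v) = (4, 7/2): sqrt(453).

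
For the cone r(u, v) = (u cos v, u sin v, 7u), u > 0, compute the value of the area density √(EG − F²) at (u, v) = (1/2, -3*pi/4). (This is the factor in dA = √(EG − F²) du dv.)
√(EG − F²)|_{(1/2, -3*pi/4)} = 5*sqrt(2)/2

E = 50, F = 0, G = u^2, so EG − F² = 50*u^2. Taking the positive square root: √(EG − F²) = 5*sqrt(2)*Abs(u). At (u, v) = (1/2, -3*pi/4): 5*sqrt(2)/2.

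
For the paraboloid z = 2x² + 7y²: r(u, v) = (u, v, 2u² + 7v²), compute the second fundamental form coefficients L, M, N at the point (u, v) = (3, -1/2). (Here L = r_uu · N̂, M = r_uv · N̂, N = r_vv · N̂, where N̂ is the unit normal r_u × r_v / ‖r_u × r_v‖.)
L = 2*sqrt(194)/97;  M = 0;  N = 7*sqrt(194)/97

Compute the unit normal N̂(u, v) = (-4*u/sqrt(16*u^2 + 196*v^2 + 1), -14*v/sqrt(16*u^2 + 196*v^2 + 1), 1/sqrt(16*u^2 + 196*v^2 + 1)), and the second partials r_uu, r_uv, r_vv. Take dot products:
  L(u, v) = r_uu · N̂ = 4/sqrt(16*u^2 + 196*v^2 + 1),
  M(u, v) = r_uv · N̂ = 0,
  N(u, v) = r_vv · N̂ = 14/sqrt(16*u^2 + 196*v^2 + 1).
Evaluating at (u, v) = (3, -1/2):
  L = 2*sqrt(194)/97, M = 0, N = 7*sqrt(194)/97.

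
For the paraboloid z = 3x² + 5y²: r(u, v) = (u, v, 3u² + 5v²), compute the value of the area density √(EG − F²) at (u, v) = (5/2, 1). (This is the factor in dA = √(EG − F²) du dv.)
√(EG − F²)|_{(5/2, 1)} = sqrt(326)

E = 36*u^2 + 1, F = 60*u*v, G = 100*v^2 + 1, so EG − F² = 36*u^2 + 100*v^2 + 1. Taking the positive square root: √(EG − F²) = sqrt(36*u^2 + 100*v^2 + 1). At (u, v) = (5/2, 1): sqrt(326).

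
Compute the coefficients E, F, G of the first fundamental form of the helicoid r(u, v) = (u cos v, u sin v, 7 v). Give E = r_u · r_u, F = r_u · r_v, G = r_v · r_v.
E = 1;  F = 0;  G = u^2 + 49

Compute partials: r_u = (cos(v), sin(v), 0), r_v = (-u*sin(v), u*cos(v), 7). Then
  E = r_u · r_u = 1,
  F = r_u · r_v = 0,
  G = r_v · r_v = u^2 + 49.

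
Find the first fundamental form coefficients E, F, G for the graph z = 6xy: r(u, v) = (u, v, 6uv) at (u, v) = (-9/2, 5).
E = 901;  F = -810;  G = 730

Partials: r_u = (1, 0, 6*v), r_v = (0, 1, 6*u). As functions of (u, v):
  E = r_u · r_u = 36*v^2 + 1,
  F = r_u · r_v = 36*u*v,
  G = r_v · r_v = 36*u^2 + 1.
Evaluating at (u, v) = (-9/2, 5): E = 901, F = -810, G = 730.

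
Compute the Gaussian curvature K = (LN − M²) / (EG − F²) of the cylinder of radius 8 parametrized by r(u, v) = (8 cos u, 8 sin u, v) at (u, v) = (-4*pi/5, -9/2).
K = 0

Coefficients of the first fundamental form: E = 64, F = 0, G = 1.
Coefficients of the second fundamental form: L = -8, M = 0, N = 0.
Assemble K = (LN − M²)/(EG − F²) = 0. At (u, v) = (-4*pi/5, -9/2): K = 0.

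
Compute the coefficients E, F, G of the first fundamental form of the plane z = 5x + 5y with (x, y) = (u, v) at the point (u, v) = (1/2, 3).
E = 26;  F = 25;  G = 26

Partials: r_u = (1, 0, 5), r_v = (0, 1, 5). As functions of (u, v):
  E = r_u · r_u = 26,
  F = r_u · r_v = 25,
  G = r_v · r_v = 26.
Evaluating at (u, v) = (1/2, 3): E = 26, F = 25, G = 26.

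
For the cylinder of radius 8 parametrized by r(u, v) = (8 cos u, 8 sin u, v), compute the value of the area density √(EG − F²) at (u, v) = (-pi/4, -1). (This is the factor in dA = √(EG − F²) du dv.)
√(EG − F²)|_{(-pi/4, -1)} = 8

E = 64, F = 0, G = 1, so EG − F² = 64. Taking the positive square root: √(EG − F²) = 8. At (u, v) = (-pi/4, -1): 8.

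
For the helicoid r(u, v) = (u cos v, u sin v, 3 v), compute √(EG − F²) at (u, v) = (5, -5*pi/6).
√(EG − F²)|_{(5, -5*pi/6)} = sqrt(34)

E = 1, F = 0, G = u^2 + 9; EG − F² = u^2 + 9; √(EG − F²) = sqrt(u^2 + 9). At the given point: sqrt(34).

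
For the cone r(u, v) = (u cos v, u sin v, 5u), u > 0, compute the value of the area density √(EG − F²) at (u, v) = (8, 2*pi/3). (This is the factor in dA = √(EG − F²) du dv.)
√(EG − F²)|_{(8, 2*pi/3)} = 8*sqrt(26)

E = 26, F = 0, G = u^2, so EG − F² = 26*u^2. Taking the positive square root: √(EG − F²) = sqrt(26)*Abs(u). At (u, v) = (8, 2*pi/3): 8*sqrt(26).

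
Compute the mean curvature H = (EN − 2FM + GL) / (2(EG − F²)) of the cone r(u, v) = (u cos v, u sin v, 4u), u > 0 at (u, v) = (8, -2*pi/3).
H = sqrt(17)/68

With E = 17, F = 0, G = u^2, L = 0, M = 0, N = 4*sqrt(17)*u^2/(17*Abs(u)), assemble
  H = (EN − 2FM + GL) / (2(EG − F²)) = 2*sqrt(17)/(17*Abs(u)).
At (u, v) = (8, -2*pi/3): H = sqrt(17)/68.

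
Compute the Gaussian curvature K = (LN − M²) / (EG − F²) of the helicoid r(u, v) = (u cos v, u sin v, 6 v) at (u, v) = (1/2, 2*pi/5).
K = -576/21025

Coefficients of the first fundamental form: E = 1, F = 0, G = u^2 + 36.
Coefficients of the second fundamental form: L = 0, M = -6/sqrt(u^2 + 36), N = 0.
Assemble K = (LN − M²)/(EG − F²) = -36/(u^2 + 36)^2. At (u, v) = (1/2, 2*pi/5): K = -576/21025.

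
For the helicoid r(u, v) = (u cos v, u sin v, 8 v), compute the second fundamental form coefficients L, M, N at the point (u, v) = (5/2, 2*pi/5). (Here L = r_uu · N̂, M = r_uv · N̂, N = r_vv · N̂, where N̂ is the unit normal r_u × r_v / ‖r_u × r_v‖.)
L = 0;  M = -16*sqrt(281)/281;  N = 0

Compute the unit normal N̂(u, v) = (8*sin(v)/sqrt(u^2 + 64), -8*cos(v)/sqrt(u^2 + 64), u/sqrt(u^2 + 64)), and the second partials r_uu, r_uv, r_vv. Take dot products:
  L(u, v) = r_uu · N̂ = 0,
  M(u, v) = r_uv · N̂ = -8/sqrt(u^2 + 64),
  N(u, v) = r_vv · N̂ = 0.
Evaluating at (u, v) = (5/2, 2*pi/5):
  L = 0, M = -16*sqrt(281)/281, N = 0.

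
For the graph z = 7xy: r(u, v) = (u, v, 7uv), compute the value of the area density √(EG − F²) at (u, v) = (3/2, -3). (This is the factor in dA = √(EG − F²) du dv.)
√(EG − F²)|_{(3/2, -3)} = 47/2

E = 49*v^2 + 1, F = 49*u*v, G = 49*u^2 + 1, so EG − F² = 49*u^2 + 49*v^2 + 1. Taking the positive square root: √(EG − F²) = sqrt(49*u^2 + 49*v^2 + 1). At (u, v) = (3/2, -3): 47/2.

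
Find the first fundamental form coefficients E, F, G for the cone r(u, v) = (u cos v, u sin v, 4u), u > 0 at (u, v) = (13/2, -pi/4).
E = 17;  F = 0;  G = 169/4

Partials: r_u = (cos(v), sin(v), 4), r_v = (-u*sin(v), u*cos(v), 0). As functions of (u, v):
  E = r_u · r_u = 17,
  F = r_u · r_v = 0,
  G = r_v · r_v = u^2.
Evaluating at (u, v) = (13/2, -pi/4): E = 17, F = 0, G = 169/4.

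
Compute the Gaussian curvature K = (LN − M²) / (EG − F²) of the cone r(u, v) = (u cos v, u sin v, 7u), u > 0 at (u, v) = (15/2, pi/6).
K = 0

Coefficients of the first fundamental form: E = 50, F = 0, G = u^2.
Coefficients of the second fundamental form: L = 0, M = 0, N = 7*sqrt(2)*u^2/(10*Abs(u)).
Assemble K = (LN − M²)/(EG − F²) = 0. At (u, v) = (15/2, pi/6): K = 0.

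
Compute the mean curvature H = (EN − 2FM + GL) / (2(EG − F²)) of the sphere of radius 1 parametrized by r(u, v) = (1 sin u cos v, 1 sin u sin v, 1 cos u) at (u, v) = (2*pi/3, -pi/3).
H = -1

With E = 1, F = 0, G = sin(u)^2, L = -sin(u)/Abs(sin(u)), M = 0, N = -sin(u)^3/Abs(sin(u)), assemble
  H = (EN − 2FM + GL) / (2(EG − F²)) = -sin(u)/Abs(sin(u)).
At (u, v) = (2*pi/3, -pi/3): H = -1.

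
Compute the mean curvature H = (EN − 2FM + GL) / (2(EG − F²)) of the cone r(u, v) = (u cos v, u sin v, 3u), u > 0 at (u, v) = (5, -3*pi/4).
H = 3*sqrt(10)/100

With E = 10, F = 0, G = u^2, L = 0, M = 0, N = 3*sqrt(10)*u^2/(10*Abs(u)), assemble
  H = (EN − 2FM + GL) / (2(EG − F²)) = 3*sqrt(10)/(20*Abs(u)).
At (u, v) = (5, -3*pi/4): H = 3*sqrt(10)/100.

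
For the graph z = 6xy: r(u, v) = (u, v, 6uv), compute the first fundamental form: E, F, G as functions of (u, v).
E = 36*v^2 + 1;  F = 36*u*v;  G = 36*u^2 + 1

Compute partials: r_u = (1, 0, 6*v), r_v = (0, 1, 6*u). Then
  E = r_u · r_u = 36*v^2 + 1,
  F = r_u · r_v = 36*u*v,
  G = r_v · r_v = 36*u^2 + 1.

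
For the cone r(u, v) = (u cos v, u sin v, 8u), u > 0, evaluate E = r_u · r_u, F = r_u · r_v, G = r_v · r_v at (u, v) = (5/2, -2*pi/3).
E = 65;  F = 0;  G = 25/4

Partials: r_u = (cos(v), sin(v), 8), r_v = (-u*sin(v), u*cos(v), 0). As functions of (u, v):
  E = r_u · r_u = 65,
  F = r_u · r_v = 0,
  G = r_v · r_v = u^2.
Evaluating at (u, v) = (5/2, -2*pi/3): E = 65, F = 0, G = 25/4.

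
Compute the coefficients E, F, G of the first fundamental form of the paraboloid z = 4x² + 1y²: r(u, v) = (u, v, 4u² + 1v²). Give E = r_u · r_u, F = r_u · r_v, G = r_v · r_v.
E = 64*u^2 + 1;  F = 16*u*v;  G = 4*v^2 + 1

Compute partials: r_u = (1, 0, 8*u), r_v = (0, 1, 2*v). Then
  E = r_u · r_u = 64*u^2 + 1,
  F = r_u · r_v = 16*u*v,
  G = r_v · r_v = 4*v^2 + 1.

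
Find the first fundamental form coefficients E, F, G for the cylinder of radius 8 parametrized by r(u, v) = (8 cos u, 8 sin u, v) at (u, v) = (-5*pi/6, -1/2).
E = 64;  F = 0;  G = 1

Partials: r_u = (-8*sin(u), 8*cos(u), 0), r_v = (0, 0, 1). As functions of (u, v):
  E = r_u · r_u = 64,
  F = r_u · r_v = 0,
  G = r_v · r_v = 1.
Evaluating at (u, v) = (-5*pi/6, -1/2): E = 64, F = 0, G = 1.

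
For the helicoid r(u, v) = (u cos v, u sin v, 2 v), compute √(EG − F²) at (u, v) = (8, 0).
√(EG − F²)|_{(8, 0)} = 2*sqrt(17)

E = 1, F = 0, G = u^2 + 4; EG − F² = u^2 + 4; √(EG − F²) = sqrt(u^2 + 4). At the given point: 2*sqrt(17).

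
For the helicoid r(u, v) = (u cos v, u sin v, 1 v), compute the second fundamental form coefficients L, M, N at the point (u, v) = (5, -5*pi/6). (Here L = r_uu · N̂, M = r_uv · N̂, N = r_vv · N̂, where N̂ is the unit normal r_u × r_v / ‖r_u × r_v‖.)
L = 0;  M = -sqrt(26)/26;  N = 0

Compute the unit normal N̂(u, v) = (sin(v)/sqrt(u^2 + 1), -cos(v)/sqrt(u^2 + 1), u/sqrt(u^2 + 1)), and the second partials r_uu, r_uv, r_vv. Take dot products:
  L(u, v) = r_uu · N̂ = 0,
  M(u, v) = r_uv · N̂ = -1/sqrt(u^2 + 1),
  N(u, v) = r_vv · N̂ = 0.
Evaluating at (u, v) = (5, -5*pi/6):
  L = 0, M = -sqrt(26)/26, N = 0.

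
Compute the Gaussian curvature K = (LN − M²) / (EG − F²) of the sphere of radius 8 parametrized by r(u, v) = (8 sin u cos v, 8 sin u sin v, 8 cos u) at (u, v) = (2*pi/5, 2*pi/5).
K = 1/64

Coefficients of the first fundamental form: E = 64, F = 0, G = 64*sin(u)^2.
Coefficients of the second fundamental form: L = -8*sin(u)/Abs(sin(u)), M = 0, N = -8*sin(u)^3/Abs(sin(u)).
Assemble K = (LN − M²)/(EG − F²) = 1/64. At (u, v) = (2*pi/5, 2*pi/5): K = 1/64.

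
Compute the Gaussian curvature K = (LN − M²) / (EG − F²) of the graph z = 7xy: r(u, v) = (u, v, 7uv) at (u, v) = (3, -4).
K = -49/1503076

Coefficients of the first fundamental form: E = 49*v^2 + 1, F = 49*u*v, G = 49*u^2 + 1.
Coefficients of the second fundamental form: L = 0, M = 7/sqrt(49*u^2 + 49*v^2 + 1), N = 0.
Assemble K = (LN − M²)/(EG − F²) = -49/(2401*u^4 + 4802*u^2*v^2 + 98*u^2 + 2401*v^4 + 98*v^2 + 1). At (u, v) = (3, -4): K = -49/1503076.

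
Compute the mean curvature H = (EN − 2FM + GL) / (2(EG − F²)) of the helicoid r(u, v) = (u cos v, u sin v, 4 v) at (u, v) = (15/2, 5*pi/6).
H = 0

With E = 1, F = 0, G = u^2 + 16, L = 0, M = -4/sqrt(u^2 + 16), N = 0, assemble
  H = (EN − 2FM + GL) / (2(EG − F²)) = 0.
At (u, v) = (15/2, 5*pi/6): H = 0.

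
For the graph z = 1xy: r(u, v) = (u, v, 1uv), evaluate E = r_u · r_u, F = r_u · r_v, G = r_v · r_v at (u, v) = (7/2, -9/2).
E = 85/4;  F = -63/4;  G = 53/4

Partials: r_u = (1, 0, v), r_v = (0, 1, u). As functions of (u, v):
  E = r_u · r_u = v^2 + 1,
  F = r_u · r_v = u*v,
  G = r_v · r_v = u^2 + 1.
Evaluating at (u, v) = (7/2, -9/2): E = 85/4, F = -63/4, G = 53/4.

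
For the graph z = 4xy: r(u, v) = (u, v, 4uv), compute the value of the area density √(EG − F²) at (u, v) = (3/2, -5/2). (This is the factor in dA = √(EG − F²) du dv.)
√(EG − F²)|_{(3/2, -5/2)} = sqrt(137)

E = 16*v^2 + 1, F = 16*u*v, G = 16*u^2 + 1, so EG − F² = 16*u^2 + 16*v^2 + 1. Taking the positive square root: √(EG − F²) = sqrt(16*u^2 + 16*v^2 + 1). At (u, v) = (3/2, -5/2): sqrt(137).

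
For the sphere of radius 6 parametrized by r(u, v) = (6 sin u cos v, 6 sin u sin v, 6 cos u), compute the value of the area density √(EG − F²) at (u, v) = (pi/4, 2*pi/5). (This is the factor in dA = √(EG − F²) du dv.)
√(EG − F²)|_{(pi/4, 2*pi/5)} = 18*sqrt(2)

E = 36, F = 0, G = 36*sin(u)^2, so EG − F² = 1296*sin(u)^2. Taking the positive square root: √(EG − F²) = 36*Abs(sin(u)). At (u, v) = (pi/4, 2*pi/5): 18*sqrt(2).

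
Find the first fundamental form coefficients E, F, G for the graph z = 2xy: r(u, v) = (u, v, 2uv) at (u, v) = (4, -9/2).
E = 82;  F = -72;  G = 65

Partials: r_u = (1, 0, 2*v), r_v = (0, 1, 2*u). As functions of (u, v):
  E = r_u · r_u = 4*v^2 + 1,
  F = r_u · r_v = 4*u*v,
  G = r_v · r_v = 4*u^2 + 1.
Evaluating at (u, v) = (4, -9/2): E = 82, F = -72, G = 65.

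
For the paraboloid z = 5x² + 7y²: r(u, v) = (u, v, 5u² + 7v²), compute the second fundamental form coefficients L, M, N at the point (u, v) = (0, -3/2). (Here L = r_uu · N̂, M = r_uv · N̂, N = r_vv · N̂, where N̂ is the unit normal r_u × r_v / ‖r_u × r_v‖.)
L = 5*sqrt(442)/221;  M = 0;  N = 7*sqrt(442)/221

Compute the unit normal N̂(u, v) = (-10*u/sqrt(100*u^2 + 196*v^2 + 1), -14*v/sqrt(100*u^2 + 196*v^2 + 1), 1/sqrt(100*u^2 + 196*v^2 + 1)), and the second partials r_uu, r_uv, r_vv. Take dot products:
  L(u, v) = r_uu · N̂ = 10/sqrt(100*u^2 + 196*v^2 + 1),
  M(u, v) = r_uv · N̂ = 0,
  N(u, v) = r_vv · N̂ = 14/sqrt(100*u^2 + 196*v^2 + 1).
Evaluating at (u, v) = (0, -3/2):
  L = 5*sqrt(442)/221, M = 0, N = 7*sqrt(442)/221.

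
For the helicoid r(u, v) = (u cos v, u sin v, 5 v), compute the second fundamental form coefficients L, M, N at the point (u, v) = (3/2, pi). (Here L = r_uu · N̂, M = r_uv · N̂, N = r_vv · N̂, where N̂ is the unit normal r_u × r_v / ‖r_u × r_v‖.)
L = 0;  M = -10*sqrt(109)/109;  N = 0

Compute the unit normal N̂(u, v) = (5*sin(v)/sqrt(u^2 + 25), -5*cos(v)/sqrt(u^2 + 25), u/sqrt(u^2 + 25)), and the second partials r_uu, r_uv, r_vv. Take dot products:
  L(u, v) = r_uu · N̂ = 0,
  M(u, v) = r_uv · N̂ = -5/sqrt(u^2 + 25),
  N(u, v) = r_vv · N̂ = 0.
Evaluating at (u, v) = (3/2, pi):
  L = 0, M = -10*sqrt(109)/109, N = 0.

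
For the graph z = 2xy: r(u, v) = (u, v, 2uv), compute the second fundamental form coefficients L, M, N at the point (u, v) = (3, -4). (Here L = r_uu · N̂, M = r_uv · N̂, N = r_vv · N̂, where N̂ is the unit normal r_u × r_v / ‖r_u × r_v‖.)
L = 0;  M = 2*sqrt(101)/101;  N = 0

Compute the unit normal N̂(u, v) = (-2*v/sqrt(4*u^2 + 4*v^2 + 1), -2*u/sqrt(4*u^2 + 4*v^2 + 1), 1/sqrt(4*u^2 + 4*v^2 + 1)), and the second partials r_uu, r_uv, r_vv. Take dot products:
  L(u, v) = r_uu · N̂ = 0,
  M(u, v) = r_uv · N̂ = 2/sqrt(4*u^2 + 4*v^2 + 1),
  N(u, v) = r_vv · N̂ = 0.
Evaluating at (u, v) = (3, -4):
  L = 0, M = 2*sqrt(101)/101, N = 0.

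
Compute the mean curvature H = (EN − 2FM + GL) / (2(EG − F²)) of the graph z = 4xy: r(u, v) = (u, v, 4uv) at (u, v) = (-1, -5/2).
H = -160*sqrt(13)/4563

With E = 16*v^2 + 1, F = 16*u*v, G = 16*u^2 + 1, L = 0, M = 4/sqrt(16*u^2 + 16*v^2 + 1), N = 0, assemble
  H = (EN − 2FM + GL) / (2(EG − F²)) = -64*u*v/(16*u^2 + 16*v^2 + 1)^(3/2).
At (u, v) = (-1, -5/2): H = -160*sqrt(13)/4563.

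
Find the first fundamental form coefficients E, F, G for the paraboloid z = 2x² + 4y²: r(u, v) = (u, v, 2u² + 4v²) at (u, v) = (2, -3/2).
E = 65;  F = -96;  G = 145

Partials: r_u = (1, 0, 4*u), r_v = (0, 1, 8*v). As functions of (u, v):
  E = r_u · r_u = 16*u^2 + 1,
  F = r_u · r_v = 32*u*v,
  G = r_v · r_v = 64*v^2 + 1.
Evaluating at (u, v) = (2, -3/2): E = 65, F = -96, G = 145.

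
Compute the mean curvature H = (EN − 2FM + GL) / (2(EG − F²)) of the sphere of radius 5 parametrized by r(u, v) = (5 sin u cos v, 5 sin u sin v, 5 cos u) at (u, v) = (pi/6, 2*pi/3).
H = -1/5

With E = 25, F = 0, G = 25*sin(u)^2, L = -5*sin(u)/Abs(sin(u)), M = 0, N = -5*sin(u)^3/Abs(sin(u)), assemble
  H = (EN − 2FM + GL) / (2(EG − F²)) = -sin(u)/(5*Abs(sin(u))).
At (u, v) = (pi/6, 2*pi/3): H = -1/5.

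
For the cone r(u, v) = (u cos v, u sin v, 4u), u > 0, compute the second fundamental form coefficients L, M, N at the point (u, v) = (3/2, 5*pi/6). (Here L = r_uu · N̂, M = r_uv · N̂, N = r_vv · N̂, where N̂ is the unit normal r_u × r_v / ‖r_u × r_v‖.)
L = 0;  M = 0;  N = 6*sqrt(17)/17

Compute the unit normal N̂(u, v) = (-4*sqrt(17)*u*cos(v)/(17*Abs(u)), -4*sqrt(17)*u*sin(v)/(17*Abs(u)), sqrt(17)*u/(17*Abs(u))), and the second partials r_uu, r_uv, r_vv. Take dot products:
  L(u, v) = r_uu · N̂ = 0,
  M(u, v) = r_uv · N̂ = 0,
  N(u, v) = r_vv · N̂ = 4*sqrt(17)*u^2/(17*Abs(u)).
Evaluating at (u, v) = (3/2, 5*pi/6):
  L = 0, M = 0, N = 6*sqrt(17)/17.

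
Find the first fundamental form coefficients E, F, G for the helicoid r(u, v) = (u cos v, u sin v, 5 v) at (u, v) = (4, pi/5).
E = 1;  F = 0;  G = 41

Partials: r_u = (cos(v), sin(v), 0), r_v = (-u*sin(v), u*cos(v), 5). As functions of (u, v):
  E = r_u · r_u = 1,
  F = r_u · r_v = 0,
  G = r_v · r_v = u^2 + 25.
Evaluating at (u, v) = (4, pi/5): E = 1, F = 0, G = 41.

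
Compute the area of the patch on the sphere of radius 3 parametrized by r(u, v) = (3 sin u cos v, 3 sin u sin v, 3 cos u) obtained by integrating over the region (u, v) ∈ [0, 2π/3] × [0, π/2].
Area = 27*pi/4

Area = ∫∫ √(EG − F²) du dv with √(EG − F²) = 9*Abs(sin(u)). Integrating over [0, 2π/3] × [0, π/2] gives 27*pi/4.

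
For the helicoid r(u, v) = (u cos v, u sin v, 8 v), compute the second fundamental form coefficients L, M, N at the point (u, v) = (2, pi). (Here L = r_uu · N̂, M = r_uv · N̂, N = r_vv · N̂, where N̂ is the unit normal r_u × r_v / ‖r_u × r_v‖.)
L = 0;  M = -4*sqrt(17)/17;  N = 0

Compute the unit normal N̂(u, v) = (8*sin(v)/sqrt(u^2 + 64), -8*cos(v)/sqrt(u^2 + 64), u/sqrt(u^2 + 64)), and the second partials r_uu, r_uv, r_vv. Take dot products:
  L(u, v) = r_uu · N̂ = 0,
  M(u, v) = r_uv · N̂ = -8/sqrt(u^2 + 64),
  N(u, v) = r_vv · N̂ = 0.
Evaluating at (u, v) = (2, pi):
  L = 0, M = -4*sqrt(17)/17, N = 0.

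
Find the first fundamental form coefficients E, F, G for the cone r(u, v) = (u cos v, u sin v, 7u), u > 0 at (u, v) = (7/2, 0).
E = 50;  F = 0;  G = 49/4

Partials: r_u = (cos(v), sin(v), 7), r_v = (-u*sin(v), u*cos(v), 0). As functions of (u, v):
  E = r_u · r_u = 50,
  F = r_u · r_v = 0,
  G = r_v · r_v = u^2.
Evaluating at (u, v) = (7/2, 0): E = 50, F = 0, G = 49/4.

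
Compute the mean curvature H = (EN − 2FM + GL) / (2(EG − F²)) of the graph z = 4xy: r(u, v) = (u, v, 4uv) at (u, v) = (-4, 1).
H = 256*sqrt(273)/74529

With E = 16*v^2 + 1, F = 16*u*v, G = 16*u^2 + 1, L = 0, M = 4/sqrt(16*u^2 + 16*v^2 + 1), N = 0, assemble
  H = (EN − 2FM + GL) / (2(EG − F²)) = -64*u*v/(16*u^2 + 16*v^2 + 1)^(3/2).
At (u, v) = (-4, 1): H = 256*sqrt(273)/74529.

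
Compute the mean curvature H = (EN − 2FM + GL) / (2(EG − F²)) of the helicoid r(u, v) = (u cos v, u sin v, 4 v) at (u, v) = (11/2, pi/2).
H = 0

With E = 1, F = 0, G = u^2 + 16, L = 0, M = -4/sqrt(u^2 + 16), N = 0, assemble
  H = (EN − 2FM + GL) / (2(EG − F²)) = 0.
At (u, v) = (11/2, pi/2): H = 0.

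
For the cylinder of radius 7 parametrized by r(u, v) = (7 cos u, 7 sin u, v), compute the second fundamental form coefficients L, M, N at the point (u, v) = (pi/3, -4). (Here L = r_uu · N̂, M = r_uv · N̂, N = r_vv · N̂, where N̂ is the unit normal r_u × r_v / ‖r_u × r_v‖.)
L = -7;  M = 0;  N = 0

Compute the unit normal N̂(u, v) = (cos(u), sin(u), 0), and the second partials r_uu, r_uv, r_vv. Take dot products:
  L(u, v) = r_uu · N̂ = -7,
  M(u, v) = r_uv · N̂ = 0,
  N(u, v) = r_vv · N̂ = 0.
Evaluating at (u, v) = (pi/3, -4):
  L = -7, M = 0, N = 0.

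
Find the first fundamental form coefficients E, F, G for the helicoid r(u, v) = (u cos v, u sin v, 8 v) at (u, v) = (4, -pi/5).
E = 1;  F = 0;  G = 80

Partials: r_u = (cos(v), sin(v), 0), r_v = (-u*sin(v), u*cos(v), 8). As functions of (u, v):
  E = r_u · r_u = 1,
  F = r_u · r_v = 0,
  G = r_v · r_v = u^2 + 64.
Evaluating at (u, v) = (4, -pi/5): E = 1, F = 0, G = 80.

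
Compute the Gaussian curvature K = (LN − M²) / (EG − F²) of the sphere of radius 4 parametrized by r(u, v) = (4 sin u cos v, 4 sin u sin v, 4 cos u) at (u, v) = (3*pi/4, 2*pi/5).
K = 1/16

Coefficients of the first fundamental form: E = 16, F = 0, G = 16*sin(u)^2.
Coefficients of the second fundamental form: L = -4*sin(u)/Abs(sin(u)), M = 0, N = -4*sin(u)^3/Abs(sin(u)).
Assemble K = (LN − M²)/(EG − F²) = 1/16. At (u, v) = (3*pi/4, 2*pi/5): K = 1/16.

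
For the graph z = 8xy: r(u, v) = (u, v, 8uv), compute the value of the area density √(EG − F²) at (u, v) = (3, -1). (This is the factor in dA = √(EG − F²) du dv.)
√(EG − F²)|_{(3, -1)} = sqrt(641)

E = 64*v^2 + 1, F = 64*u*v, G = 64*u^2 + 1, so EG − F² = 64*u^2 + 64*v^2 + 1. Taking the positive square root: √(EG − F²) = sqrt(64*u^2 + 64*v^2 + 1). At (u, v) = (3, -1): sqrt(641).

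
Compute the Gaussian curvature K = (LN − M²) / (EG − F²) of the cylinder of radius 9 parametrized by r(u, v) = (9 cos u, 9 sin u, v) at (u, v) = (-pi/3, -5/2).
K = 0

Coefficients of the first fundamental form: E = 81, F = 0, G = 1.
Coefficients of the second fundamental form: L = -9, M = 0, N = 0.
Assemble K = (LN − M²)/(EG − F²) = 0. At (u, v) = (-pi/3, -5/2): K = 0.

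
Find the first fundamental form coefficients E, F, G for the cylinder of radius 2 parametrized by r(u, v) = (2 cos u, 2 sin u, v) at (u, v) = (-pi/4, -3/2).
E = 4;  F = 0;  G = 1

Partials: r_u = (-2*sin(u), 2*cos(u), 0), r_v = (0, 0, 1). As functions of (u, v):
  E = r_u · r_u = 4,
  F = r_u · r_v = 0,
  G = r_v · r_v = 1.
Evaluating at (u, v) = (-pi/4, -3/2): E = 4, F = 0, G = 1.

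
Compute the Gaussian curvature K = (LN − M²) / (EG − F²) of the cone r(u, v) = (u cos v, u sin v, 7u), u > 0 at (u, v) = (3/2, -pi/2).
K = 0

Coefficients of the first fundamental form: E = 50, F = 0, G = u^2.
Coefficients of the second fundamental form: L = 0, M = 0, N = 7*sqrt(2)*u^2/(10*Abs(u)).
Assemble K = (LN − M²)/(EG − F²) = 0. At (u, v) = (3/2, -pi/2): K = 0.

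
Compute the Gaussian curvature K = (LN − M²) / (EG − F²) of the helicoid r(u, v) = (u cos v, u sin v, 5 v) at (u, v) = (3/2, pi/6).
K = -400/11881

Coefficients of the first fundamental form: E = 1, F = 0, G = u^2 + 25.
Coefficients of the second fundamental form: L = 0, M = -5/sqrt(u^2 + 25), N = 0.
Assemble K = (LN − M²)/(EG − F²) = -25/(u^2 + 25)^2. At (u, v) = (3/2, pi/6): K = -400/11881.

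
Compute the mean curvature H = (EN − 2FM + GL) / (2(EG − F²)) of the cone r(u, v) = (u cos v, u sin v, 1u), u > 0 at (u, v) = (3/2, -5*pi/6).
H = sqrt(2)/6

With E = 2, F = 0, G = u^2, L = 0, M = 0, N = sqrt(2)*u^2/(2*Abs(u)), assemble
  H = (EN − 2FM + GL) / (2(EG − F²)) = sqrt(2)/(4*Abs(u)).
At (u, v) = (3/2, -5*pi/6): H = sqrt(2)/6.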